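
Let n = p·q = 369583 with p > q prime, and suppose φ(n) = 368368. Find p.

φ(n) = (p−1)(q−1) = n − (p+q) + 1, so p + q = 369583 − 368368 + 1 = 1216.
p and q are the roots of t² − 1216t + 369583 = 0.
Discriminant: 1216² − 4·369583 = 1478656 − 1478332 = 324; √324 = 18.
q = (1216 − 18)/2 = 599, p = (1216 + 18)/2 = 617.
Check: 599 · 617 = 369583.

617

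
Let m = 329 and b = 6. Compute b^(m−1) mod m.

6^1 ≡ 6 (mod 329)
6^2 ≡ 6^2 = 36 ≡ 36 (mod 329)
6^4 ≡ 36^2 = 1296 ≡ 309 (mod 329)
6^8 ≡ 309^2 = 95481 ≡ 71 (mod 329)
6^16 ≡ 71^2 = 5041 ≡ 106 (mod 329)
6^32 ≡ 106^2 = 11236 ≡ 50 (mod 329)
6^64 ≡ 50^2 = 2500 ≡ 197 (mod 329)
6^128 ≡ 197^2 = 38809 ≡ 316 (mod 329)
6^256 ≡ 316^2 = 99856 ≡ 169 (mod 329)
328 = 256 + 64 + 8 in binary powers of 2.
So 6^328 ≡ 169 · 197 · 71 ≡ 267 (mod 329).
Since 267 ≠ 1, base 6 is a Fermat witness: 329 is composite.

267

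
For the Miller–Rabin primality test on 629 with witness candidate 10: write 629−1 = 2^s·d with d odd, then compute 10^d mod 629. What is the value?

232

629 − 1 = 628 = 2^2 · 157, so d = 157.
10^1 ≡ 10 (mod 629)
10^2 ≡ 10^2 = 100 ≡ 100 (mod 629)
10^4 ≡ 100^2 = 10000 ≡ 565 (mod 629)
10^8 ≡ 565^2 = 319225 ≡ 322 (mod 629)
10^16 ≡ 322^2 = 103684 ≡ 528 (mod 629)
10^32 ≡ 528^2 = 278784 ≡ 137 (mod 629)
10^64 ≡ 137^2 = 18769 ≡ 528 (mod 629)
10^128 ≡ 528^2 = 278784 ≡ 137 (mod 629)
157 = 128 + 16 + 8 + 4 + 1 in binary powers of 2.
So 10^157 ≡ 137 · 528 · 322 · 565 · 10 ≡ 232 (mod 629).
Squaring chain: 232 → 359; never reaches −1, so base 10 is a Miller–Rabin witness that 629 is composite.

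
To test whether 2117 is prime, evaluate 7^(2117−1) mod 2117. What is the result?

1963

7^1 ≡ 7 (mod 2117)
7^2 ≡ 7^2 = 49 ≡ 49 (mod 2117)
7^4 ≡ 49^2 = 2401 ≡ 284 (mod 2117)
7^8 ≡ 284^2 = 80656 ≡ 210 (mod 2117)
7^16 ≡ 210^2 = 44100 ≡ 1760 (mod 2117)
7^32 ≡ 1760^2 = 3097600 ≡ 429 (mod 2117)
7^64 ≡ 429^2 = 184041 ≡ 1979 (mod 2117)
7^128 ≡ 1979^2 = 3916441 ≡ 2108 (mod 2117)
7^256 ≡ 2108^2 = 4443664 ≡ 81 (mod 2117)
7^512 ≡ 81^2 = 6561 ≡ 210 (mod 2117)
7^1024 ≡ 210^2 = 44100 ≡ 1760 (mod 2117)
7^2048 ≡ 1760^2 = 3097600 ≡ 429 (mod 2117)
2116 = 2048 + 64 + 4 in binary powers of 2.
So 7^2116 ≡ 429 · 1979 · 284 ≡ 1963 (mod 2117).
Since 1963 ≠ 1, base 7 is a Fermat witness: 2117 is composite.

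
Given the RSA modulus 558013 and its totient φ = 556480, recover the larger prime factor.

941

φ(n) = (p−1)(q−1) = n − (p+q) + 1, so p + q = 558013 − 556480 + 1 = 1534.
p and q are the roots of t² − 1534t + 558013 = 0.
Discriminant: 1534² − 4·558013 = 2353156 − 2232052 = 121104; √121104 = 348.
q = (1534 − 348)/2 = 593, p = (1534 + 348)/2 = 941.
Check: 593 · 941 = 558013.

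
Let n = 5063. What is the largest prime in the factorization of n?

5063 = 61 · 83
83 is prime.
So 5063 = 61 · 83; the largest prime factor is 83.

83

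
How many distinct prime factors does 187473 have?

5

187473 = 3 · 62491
62491 = 11 · 5681
5681 = 13 · 437
437 = 19 · 23
187473 = 3 · 11 · 13 · 19 · 23, which has 5 distinct prime factors.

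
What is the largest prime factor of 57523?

57523 = 23 · 2501
2501 = 41 · 61
61 is prime.
So 57523 = 23 · 41 · 61; the largest prime factor is 61.

61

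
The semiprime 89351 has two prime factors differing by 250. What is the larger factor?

449

Since p = q + 250, we have 89351 = q(q + 250), so q² + 250q − 89351 = 0.
Discriminant: 250² + 4·89351 = 62500 + 357404 = 419904; √419904 = 648.
q = (−250 + 648)/2 = 199, and p = q + 250 = 449.
Check: 199 · 449 = 89351.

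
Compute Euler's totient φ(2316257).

2257200

Factor: 2316257 = 67 · 181 · 191.
φ(2316257) = (67−1) · (181−1) · (191−1) = 66 · 180 · 190 = 2257200.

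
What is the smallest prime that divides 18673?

18673 is odd.
Digit sum 25, not divisible by 3.
Ends in 3: not divisible by 5.
7: 18673 = 7·2667 + 4
11: 18673 = 11·1697 + 6
13: 18673 = 13·1436 + 5
17: 18673 = 17·1098 + 7
19: 18673 = 19·982 + 15
23: 18673 = 23·811 + 20
29: 18673 = 29·643 + 26
31: 18673 = 31·602 + 11
37: 18673 = 37·504 + 25
41: 18673 = 41·455 + 18
43: 18673 = 43·434 + 11
47: 18673 = 47·397 + 14
53: 18673 = 53·352 + 17
59: 18673 = 59·316 + 29
61: 18673 = 61·306 + 7
67: 18673 = 67·278 + 47
71: 18673 = 71·263

71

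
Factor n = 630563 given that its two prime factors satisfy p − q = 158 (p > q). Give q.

719

Since p = q + 158, we have 630563 = q(q + 158), so q² + 158q − 630563 = 0.
Discriminant: 158² + 4·630563 = 24964 + 2522252 = 2547216; √2547216 = 1596.
q = (−158 + 1596)/2 = 719, and p = q + 158 = 877.
Check: 719 · 877 = 630563.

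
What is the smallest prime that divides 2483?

13

2483 is odd.
Digit sum 17, not divisible by 3.
Ends in 3: not divisible by 5.
7: 2483 = 7·354 + 5
11: 2483 = 11·225 + 8
13: 2483 = 13·191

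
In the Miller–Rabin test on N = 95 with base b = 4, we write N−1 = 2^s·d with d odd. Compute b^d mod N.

54

95 − 1 = 94 = 2^1 · 47, so d = 47.
4^1 ≡ 4 (mod 95)
4^2 ≡ 4^2 = 16 ≡ 16 (mod 95)
4^4 ≡ 16^2 = 256 ≡ 66 (mod 95)
4^8 ≡ 66^2 = 4356 ≡ 81 (mod 95)
4^16 ≡ 81^2 = 6561 ≡ 6 (mod 95)
4^32 ≡ 6^2 = 36 ≡ 36 (mod 95)
47 = 32 + 8 + 4 + 2 + 1 in binary powers of 2.
So 4^47 ≡ 36 · 81 · 66 · 16 · 4 ≡ 54 (mod 95).
Squaring chain: 54; never reaches −1, so base 4 is a Miller–Rabin witness that 95 is composite.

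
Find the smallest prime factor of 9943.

9943 is odd.
Digit sum 25, not divisible by 3.
Ends in 3: not divisible by 5.
7: 9943 = 7·1420 + 3
11: 9943 = 11·903 + 10
13: 9943 = 13·764 + 11
17: 9943 = 17·584 + 15
19: 9943 = 19·523 + 6
23: 9943 = 23·432 + 7
29: 9943 = 29·342 + 25
31: 9943 = 31·320 + 23
37: 9943 = 37·268 + 27
41: 9943 = 41·242 + 21
43: 9943 = 43·231 + 10
47: 9943 = 47·211 + 26
53: 9943 = 53·187 + 32
59: 9943 = 59·168 + 31
61: 9943 = 61·163

61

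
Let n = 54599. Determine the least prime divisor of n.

71

54599 is odd.
Digit sum 32, not divisible by 3.
Ends in 9: not divisible by 5.
7: 54599 = 7·7799 + 6
11: 54599 = 11·4963 + 6
13: 54599 = 13·4199 + 12
17: 54599 = 17·3211 + 12
19: 54599 = 19·2873 + 12
23: 54599 = 23·2373 + 20
29: 54599 = 29·1882 + 21
31: 54599 = 31·1761 + 8
37: 54599 = 37·1475 + 24
41: 54599 = 41·1331 + 28
43: 54599 = 43·1269 + 32
47: 54599 = 47·1161 + 32
53: 54599 = 53·1030 + 9
59: 54599 = 59·925 + 24
61: 54599 = 61·895 + 4
67: 54599 = 67·814 + 61
71: 54599 = 71·769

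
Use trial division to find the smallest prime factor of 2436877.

59

2436877 is odd.
Digit sum 37, not divisible by 3.
Ends in 7: not divisible by 5.
7: 2436877 = 7·348125 + 2
11: 2436877 = 11·221534 + 3
13: 2436877 = 13·187452 + 1
17: 2436877 = 17·143345 + 12
19: 2436877 = 19·128256 + 13
23: 2436877 = 23·105951 + 4
29: 2436877 = 29·84030 + 7
31: 2436877 = 31·78608 + 29
37: 2436877 = 37·65861 + 20
41: 2436877 = 41·59436 + 1
43: 2436877 = 43·56671 + 24
47: 2436877 = 47·51848 + 21
53: 2436877 = 53·45978 + 43
59: 2436877 = 59·41303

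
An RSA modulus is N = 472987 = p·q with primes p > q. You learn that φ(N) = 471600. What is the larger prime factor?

φ(n) = (p−1)(q−1) = n − (p+q) + 1, so p + q = 472987 − 471600 + 1 = 1388.
p and q are the roots of t² − 1388t + 472987 = 0.
Discriminant: 1388² − 4·472987 = 1926544 − 1891948 = 34596; √34596 = 186.
q = (1388 − 186)/2 = 601, p = (1388 + 186)/2 = 787.
Check: 601 · 787 = 472987.

787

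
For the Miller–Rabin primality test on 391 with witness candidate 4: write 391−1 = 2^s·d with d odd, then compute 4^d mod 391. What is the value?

285

391 − 1 = 390 = 2^1 · 195, so d = 195.
4^1 ≡ 4 (mod 391)
4^2 ≡ 4^2 = 16 ≡ 16 (mod 391)
4^4 ≡ 16^2 = 256 ≡ 256 (mod 391)
4^8 ≡ 256^2 = 65536 ≡ 239 (mod 391)
4^16 ≡ 239^2 = 57121 ≡ 35 (mod 391)
4^32 ≡ 35^2 = 1225 ≡ 52 (mod 391)
4^64 ≡ 52^2 = 2704 ≡ 358 (mod 391)
4^128 ≡ 358^2 = 128164 ≡ 307 (mod 391)
195 = 128 + 64 + 2 + 1 in binary powers of 2.
So 4^195 ≡ 307 · 358 · 16 · 4 ≡ 285 (mod 391).
Squaring chain: 285; never reaches −1, so base 4 is a Miller–Rabin witness that 391 is composite.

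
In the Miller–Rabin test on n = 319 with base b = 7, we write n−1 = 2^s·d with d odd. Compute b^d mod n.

74

319 − 1 = 318 = 2^1 · 159, so d = 159.
7^1 ≡ 7 (mod 319)
7^2 ≡ 7^2 = 49 ≡ 49 (mod 319)
7^4 ≡ 49^2 = 2401 ≡ 168 (mod 319)
7^8 ≡ 168^2 = 28224 ≡ 152 (mod 319)
7^16 ≡ 152^2 = 23104 ≡ 136 (mod 319)
7^32 ≡ 136^2 = 18496 ≡ 313 (mod 319)
7^64 ≡ 313^2 = 97969 ≡ 36 (mod 319)
7^128 ≡ 36^2 = 1296 ≡ 20 (mod 319)
159 = 128 + 16 + 8 + 4 + 2 + 1 in binary powers of 2.
So 7^159 ≡ 20 · 136 · 152 · 168 · 49 · 7 ≡ 74 (mod 319).
Squaring chain: 74; never reaches −1, so base 7 is a Miller–Rabin witness that 319 is composite.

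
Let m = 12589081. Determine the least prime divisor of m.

71

12589081 is odd.
Digit sum 34, not divisible by 3.
Ends in 1: not divisible by 5.
7: 12589081 = 7·1798440 + 1
11: 12589081 = 11·1144461 + 10
13: 12589081 = 13·968390 + 11
17: 12589081 = 17·740534 + 3
19: 12589081 = 19·662583 + 4
23: 12589081 = 23·547351 + 8
29: 12589081 = 29·434106 + 7
31: 12589081 = 31·406099 + 12
37: 12589081 = 37·340245 + 16
41: 12589081 = 41·307050 + 31
43: 12589081 = 43·292769 + 14
47: 12589081 = 47·267852 + 37
53: 12589081 = 53·237529 + 44
59: 12589081 = 59·213374 + 15
61: 12589081 = 61·206378 + 23
67: 12589081 = 67·187896 + 49
71: 12589081 = 71·177311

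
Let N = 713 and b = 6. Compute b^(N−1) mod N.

87

6^1 ≡ 6 (mod 713)
6^2 ≡ 6^2 = 36 ≡ 36 (mod 713)
6^4 ≡ 36^2 = 1296 ≡ 583 (mod 713)
6^8 ≡ 583^2 = 339889 ≡ 501 (mod 713)
6^16 ≡ 501^2 = 251001 ≡ 25 (mod 713)
6^32 ≡ 25^2 = 625 ≡ 625 (mod 713)
6^64 ≡ 625^2 = 390625 ≡ 614 (mod 713)
6^128 ≡ 614^2 = 376996 ≡ 532 (mod 713)
6^256 ≡ 532^2 = 283024 ≡ 676 (mod 713)
6^512 ≡ 676^2 = 456976 ≡ 656 (mod 713)
712 = 512 + 128 + 64 + 8 in binary powers of 2.
So 6^712 ≡ 656 · 532 · 614 · 501 ≡ 87 (mod 713).
Since 87 ≠ 1, base 6 is a Fermat witness: 713 is composite.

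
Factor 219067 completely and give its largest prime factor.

79

219067 = 47 · 4661
4661 = 59 · 79
79 is prime.
So 219067 = 47 · 59 · 79; the largest prime factor is 79.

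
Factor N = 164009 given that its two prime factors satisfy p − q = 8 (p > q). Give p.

Since p = q + 8, we have 164009 = q(q + 8), so q² + 8q − 164009 = 0.
Discriminant: 8² + 4·164009 = 64 + 656036 = 656100; √656100 = 810.
q = (−8 + 810)/2 = 401, and p = q + 8 = 409.
Check: 401 · 409 = 164009.

409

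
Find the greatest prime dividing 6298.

6298 = 2 · 3149
3149 = 47 · 67
67 is prime.
So 6298 = 2 · 47 · 67; the largest prime factor is 67.

67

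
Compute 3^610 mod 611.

341

3^1 ≡ 3 (mod 611)
3^2 ≡ 3^2 = 9 ≡ 9 (mod 611)
3^4 ≡ 9^2 = 81 ≡ 81 (mod 611)
3^8 ≡ 81^2 = 6561 ≡ 451 (mod 611)
3^16 ≡ 451^2 = 203401 ≡ 549 (mod 611)
3^32 ≡ 549^2 = 301401 ≡ 178 (mod 611)
3^64 ≡ 178^2 = 31684 ≡ 523 (mod 611)
3^128 ≡ 523^2 = 273529 ≡ 412 (mod 611)
3^256 ≡ 412^2 = 169744 ≡ 497 (mod 611)
3^512 ≡ 497^2 = 247009 ≡ 165 (mod 611)
610 = 512 + 64 + 32 + 2 in binary powers of 2.
So 3^610 ≡ 165 · 523 · 178 · 9 ≡ 341 (mod 611).
Since 341 ≠ 1, base 3 is a Fermat witness: 611 is composite.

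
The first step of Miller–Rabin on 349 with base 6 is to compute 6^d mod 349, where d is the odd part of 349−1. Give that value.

136

349 − 1 = 348 = 2^2 · 87, so d = 87.
6^1 ≡ 6 (mod 349)
6^2 ≡ 6^2 = 36 ≡ 36 (mod 349)
6^4 ≡ 36^2 = 1296 ≡ 249 (mod 349)
6^8 ≡ 249^2 = 62001 ≡ 228 (mod 349)
6^16 ≡ 228^2 = 51984 ≡ 332 (mod 349)
6^32 ≡ 332^2 = 110224 ≡ 289 (mod 349)
6^64 ≡ 289^2 = 83521 ≡ 110 (mod 349)
87 = 64 + 16 + 4 + 2 + 1 in binary powers of 2.
So 6^87 ≡ 110 · 332 · 249 · 36 · 6 ≡ 136 (mod 349).
Squaring chain: 136 → 348; reaches −1, so base 6 does not prove 349 composite.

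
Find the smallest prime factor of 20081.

43

20081 is odd.
Digit sum 11, not divisible by 3.
Ends in 1: not divisible by 5.
7: 20081 = 7·2868 + 5
11: 20081 = 11·1825 + 6
13: 20081 = 13·1544 + 9
17: 20081 = 17·1181 + 4
19: 20081 = 19·1056 + 17
23: 20081 = 23·873 + 2
29: 20081 = 29·692 + 13
31: 20081 = 31·647 + 24
37: 20081 = 37·542 + 27
41: 20081 = 41·489 + 32
43: 20081 = 43·467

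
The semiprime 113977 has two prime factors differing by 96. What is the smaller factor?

Since p = q + 96, we have 113977 = q(q + 96), so q² + 96q − 113977 = 0.
Discriminant: 96² + 4·113977 = 9216 + 455908 = 465124; √465124 = 682.
q = (−96 + 682)/2 = 293, and p = q + 96 = 389.
Check: 293 · 389 = 113977.

293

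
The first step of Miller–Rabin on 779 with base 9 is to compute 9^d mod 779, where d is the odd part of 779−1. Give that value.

214

779 − 1 = 778 = 2^1 · 389, so d = 389.
9^1 ≡ 9 (mod 779)
9^2 ≡ 9^2 = 81 ≡ 81 (mod 779)
9^4 ≡ 81^2 = 6561 ≡ 329 (mod 779)
9^8 ≡ 329^2 = 108241 ≡ 739 (mod 779)
9^16 ≡ 739^2 = 546121 ≡ 42 (mod 779)
9^32 ≡ 42^2 = 1764 ≡ 206 (mod 779)
9^64 ≡ 206^2 = 42436 ≡ 370 (mod 779)
9^128 ≡ 370^2 = 136900 ≡ 575 (mod 779)
9^256 ≡ 575^2 = 330625 ≡ 329 (mod 779)
389 = 256 + 128 + 4 + 1 in binary powers of 2.
So 9^389 ≡ 329 · 575 · 329 · 9 ≡ 214 (mod 779).
Squaring chain: 214; never reaches −1, so base 9 is a Miller–Rabin witness that 779 is composite.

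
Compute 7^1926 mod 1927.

7^1 ≡ 7 (mod 1927)
7^2 ≡ 7^2 = 49 ≡ 49 (mod 1927)
7^4 ≡ 49^2 = 2401 ≡ 474 (mod 1927)
7^8 ≡ 474^2 = 224676 ≡ 1144 (mod 1927)
7^16 ≡ 1144^2 = 1308736 ≡ 303 (mod 1927)
7^32 ≡ 303^2 = 91809 ≡ 1240 (mod 1927)
7^64 ≡ 1240^2 = 1537600 ≡ 1781 (mod 1927)
7^128 ≡ 1781^2 = 3171961 ≡ 119 (mod 1927)
7^256 ≡ 119^2 = 14161 ≡ 672 (mod 1927)
7^512 ≡ 672^2 = 451584 ≡ 666 (mod 1927)
7^1024 ≡ 666^2 = 443556 ≡ 346 (mod 1927)
1926 = 1024 + 512 + 256 + 128 + 4 + 2 in binary powers of 2.
So 7^1926 ≡ 346 · 666 · 672 · 119 · 474 · 49 ≡ 758 (mod 1927).
Since 758 ≠ 1, base 7 is a Fermat witness: 1927 is composite.

758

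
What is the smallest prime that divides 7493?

59

7493 is odd.
Digit sum 23, not divisible by 3.
Ends in 3: not divisible by 5.
7: 7493 = 7·1070 + 3
11: 7493 = 11·681 + 2
13: 7493 = 13·576 + 5
17: 7493 = 17·440 + 13
19: 7493 = 19·394 + 7
23: 7493 = 23·325 + 18
29: 7493 = 29·258 + 11
31: 7493 = 31·241 + 22
37: 7493 = 37·202 + 19
41: 7493 = 41·182 + 31
43: 7493 = 43·174 + 11
47: 7493 = 47·159 + 20
53: 7493 = 53·141 + 20
59: 7493 = 59·127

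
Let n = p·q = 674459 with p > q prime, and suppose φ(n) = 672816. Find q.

787

φ(n) = (p−1)(q−1) = n − (p+q) + 1, so p + q = 674459 − 672816 + 1 = 1644.
p and q are the roots of t² − 1644t + 674459 = 0.
Discriminant: 1644² − 4·674459 = 2702736 − 2697836 = 4900; √4900 = 70.
q = (1644 − 70)/2 = 787, p = (1644 + 70)/2 = 857.
Check: 787 · 857 = 674459.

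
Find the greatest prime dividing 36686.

83

36686 = 2 · 18343
18343 = 13 · 1411
1411 = 17 · 83
83 is prime.
So 36686 = 2 · 13 · 17 · 83; the largest prime factor is 83.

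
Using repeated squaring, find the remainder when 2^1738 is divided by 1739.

1283

2^1 ≡ 2 (mod 1739)
2^2 ≡ 2^2 = 4 ≡ 4 (mod 1739)
2^4 ≡ 4^2 = 16 ≡ 16 (mod 1739)
2^8 ≡ 16^2 = 256 ≡ 256 (mod 1739)
2^16 ≡ 256^2 = 65536 ≡ 1193 (mod 1739)
2^32 ≡ 1193^2 = 1423249 ≡ 747 (mod 1739)
2^64 ≡ 747^2 = 558009 ≡ 1529 (mod 1739)
2^128 ≡ 1529^2 = 2337841 ≡ 625 (mod 1739)
2^256 ≡ 625^2 = 390625 ≡ 1089 (mod 1739)
2^512 ≡ 1089^2 = 1185921 ≡ 1662 (mod 1739)
2^1024 ≡ 1662^2 = 2762244 ≡ 712 (mod 1739)
1738 = 1024 + 512 + 128 + 64 + 8 + 2 in binary powers of 2.
So 2^1738 ≡ 712 · 1662 · 625 · 1529 · 256 · 4 ≡ 1283 (mod 1739).
Since 1283 ≠ 1, base 2 is a Fermat witness: 1739 is composite.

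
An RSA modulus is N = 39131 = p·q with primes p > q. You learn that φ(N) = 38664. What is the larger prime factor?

φ(n) = (p−1)(q−1) = n − (p+q) + 1, so p + q = 39131 − 38664 + 1 = 468.
p and q are the roots of t² − 468t + 39131 = 0.
Discriminant: 468² − 4·39131 = 219024 − 156524 = 62500; √62500 = 250.
q = (468 − 250)/2 = 109, p = (468 + 250)/2 = 359.
Check: 109 · 359 = 39131.

359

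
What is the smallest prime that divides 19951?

19951 is odd.
Digit sum 25, not divisible by 3.
Ends in 1: not divisible by 5.
7: 19951 = 7·2850 + 1
11: 19951 = 11·1813 + 8
13: 19951 = 13·1534 + 9
17: 19951 = 17·1173 + 10
19: 19951 = 19·1050 + 1
23: 19951 = 23·867 + 10
29: 19951 = 29·687 + 28
31: 19951 = 31·643 + 18
37: 19951 = 37·539 + 8
41: 19951 = 41·486 + 25
43: 19951 = 43·463 + 42
47: 19951 = 47·424 + 23
53: 19951 = 53·376 + 23
59: 19951 = 59·338 + 9
61: 19951 = 61·327 + 4
67: 19951 = 67·297 + 52
71: 19951 = 71·281

71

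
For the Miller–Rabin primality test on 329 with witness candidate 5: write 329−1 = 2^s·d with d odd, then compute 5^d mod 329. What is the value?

329 − 1 = 328 = 2^3 · 41, so d = 41.
5^1 ≡ 5 (mod 329)
5^2 ≡ 5^2 = 25 ≡ 25 (mod 329)
5^4 ≡ 25^2 = 625 ≡ 296 (mod 329)
5^8 ≡ 296^2 = 87616 ≡ 102 (mod 329)
5^16 ≡ 102^2 = 10404 ≡ 205 (mod 329)
5^32 ≡ 205^2 = 42025 ≡ 242 (mod 329)
41 = 32 + 8 + 1 in binary powers of 2.
So 5^41 ≡ 242 · 102 · 5 ≡ 45 (mod 329).
Squaring chain: 45 → 51 → 298; never reaches −1, so base 5 is a Miller–Rabin witness that 329 is composite.

45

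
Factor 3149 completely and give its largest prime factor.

3149 = 47 · 67
67 is prime.
So 3149 = 47 · 67; the largest prime factor is 67.

67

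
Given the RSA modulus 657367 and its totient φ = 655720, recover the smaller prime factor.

677

φ(n) = (p−1)(q−1) = n − (p+q) + 1, so p + q = 657367 − 655720 + 1 = 1648.
p and q are the roots of t² − 1648t + 657367 = 0.
Discriminant: 1648² − 4·657367 = 2715904 − 2629468 = 86436; √86436 = 294.
q = (1648 − 294)/2 = 677, p = (1648 + 294)/2 = 971.
Check: 677 · 971 = 657367.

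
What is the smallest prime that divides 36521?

59

36521 is odd.
Digit sum 17, not divisible by 3.
Ends in 1: not divisible by 5.
7: 36521 = 7·5217 + 2
11: 36521 = 11·3320 + 1
13: 36521 = 13·2809 + 4
17: 36521 = 17·2148 + 5
19: 36521 = 19·1922 + 3
23: 36521 = 23·1587 + 20
29: 36521 = 29·1259 + 10
31: 36521 = 31·1178 + 3
37: 36521 = 37·987 + 2
41: 36521 = 41·890 + 31
43: 36521 = 43·849 + 14
47: 36521 = 47·777 + 2
53: 36521 = 53·689 + 4
59: 36521 = 59·619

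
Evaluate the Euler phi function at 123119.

114400

Factor: 123119 = 23 · 53 · 101.
φ(123119) = (23−1) · (53−1) · (101−1) = 22 · 52 · 100 = 114400.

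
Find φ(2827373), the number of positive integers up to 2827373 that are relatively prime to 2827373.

2766400

Factor: 2827373 = 113 · 131 · 191.
φ(2827373) = (113−1) · (131−1) · (191−1) = 112 · 130 · 190 = 2766400.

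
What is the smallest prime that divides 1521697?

1521697 is odd.
Digit sum 31, not divisible by 3.
Ends in 7: not divisible by 5.
7: 1521697 = 7·217385 + 2
11: 1521697 = 11·138336 + 1
13: 1521697 = 13·117053 + 8
17: 1521697 = 17·89511 + 10
19: 1521697 = 19·80089 + 6
23: 1521697 = 23·66160 + 17
29: 1521697 = 29·52472 + 9
31: 1521697 = 31·49087

31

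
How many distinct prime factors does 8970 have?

5

8970 = 2 · 4485
4485 = 3 · 1495
1495 = 5 · 299
299 = 13 · 23
8970 = 2 · 3 · 5 · 13 · 23, which has 5 distinct prime factors.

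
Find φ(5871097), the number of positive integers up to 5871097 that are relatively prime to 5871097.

5773680

Factor: 5871097 = 163 · 181 · 199.
φ(5871097) = (163−1) · (181−1) · (199−1) = 162 · 180 · 198 = 5773680.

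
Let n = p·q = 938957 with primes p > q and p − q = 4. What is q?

967

Since p = q + 4, we have 938957 = q(q + 4), so q² + 4q − 938957 = 0.
Discriminant: 4² + 4·938957 = 16 + 3755828 = 3755844; √3755844 = 1938.
q = (−4 + 1938)/2 = 967, and p = q + 4 = 971.
Check: 967 · 971 = 938957.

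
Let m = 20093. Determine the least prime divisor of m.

20093 is odd.
Digit sum 14, not divisible by 3.
Ends in 3: not divisible by 5.
7: 20093 = 7·2870 + 3
11: 20093 = 11·1826 + 7
13: 20093 = 13·1545 + 8
17: 20093 = 17·1181 + 16
19: 20093 = 19·1057 + 10
23: 20093 = 23·873 + 14
29: 20093 = 29·692 + 25
31: 20093 = 31·648 + 5
37: 20093 = 37·543 + 2
41: 20093 = 41·490 + 3
43: 20093 = 43·467 + 12
47: 20093 = 47·427 + 24
53: 20093 = 53·379 + 6
59: 20093 = 59·340 + 33
61: 20093 = 61·329 + 24
67: 20093 = 67·299 + 60
71: 20093 = 71·283

71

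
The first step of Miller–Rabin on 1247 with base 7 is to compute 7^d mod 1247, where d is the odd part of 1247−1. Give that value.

1247 − 1 = 1246 = 2^1 · 623, so d = 623.
7^1 ≡ 7 (mod 1247)
7^2 ≡ 7^2 = 49 ≡ 49 (mod 1247)
7^4 ≡ 49^2 = 2401 ≡ 1154 (mod 1247)
7^8 ≡ 1154^2 = 1331716 ≡ 1167 (mod 1247)
7^16 ≡ 1167^2 = 1361889 ≡ 165 (mod 1247)
7^32 ≡ 165^2 = 27225 ≡ 1038 (mod 1247)
7^64 ≡ 1038^2 = 1077444 ≡ 36 (mod 1247)
7^128 ≡ 36^2 = 1296 ≡ 49 (mod 1247)
7^256 ≡ 49^2 = 2401 ≡ 1154 (mod 1247)
7^512 ≡ 1154^2 = 1331716 ≡ 1167 (mod 1247)
623 = 512 + 64 + 32 + 8 + 4 + 2 + 1 in binary powers of 2.
So 7^623 ≡ 1167 · 36 · 1038 · 1167 · 1154 · 49 · 7 ≡ 639 (mod 1247).
Squaring chain: 639; never reaches −1, so base 7 is a Miller–Rabin witness that 1247 is composite.

639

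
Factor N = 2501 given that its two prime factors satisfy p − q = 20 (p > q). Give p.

Since p = q + 20, we have 2501 = q(q + 20), so q² + 20q − 2501 = 0.
Discriminant: 20² + 4·2501 = 400 + 10004 = 10404; √10404 = 102.
q = (−20 + 102)/2 = 41, and p = q + 20 = 61.
Check: 41 · 61 = 2501.

61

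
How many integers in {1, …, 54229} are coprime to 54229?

Factor: 54229 = 7 · 61 · 127.
φ(54229) = (7−1) · (61−1) · (127−1) = 6 · 60 · 126 = 45360.

45360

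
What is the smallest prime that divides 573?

573 is odd.
Digit sum 15, divisible by 3.

3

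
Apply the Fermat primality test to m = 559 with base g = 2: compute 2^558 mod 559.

441

2^1 ≡ 2 (mod 559)
2^2 ≡ 2^2 = 4 ≡ 4 (mod 559)
2^4 ≡ 4^2 = 16 ≡ 16 (mod 559)
2^8 ≡ 16^2 = 256 ≡ 256 (mod 559)
2^16 ≡ 256^2 = 65536 ≡ 133 (mod 559)
2^32 ≡ 133^2 = 17689 ≡ 360 (mod 559)
2^64 ≡ 360^2 = 129600 ≡ 471 (mod 559)
2^128 ≡ 471^2 = 221841 ≡ 477 (mod 559)
2^256 ≡ 477^2 = 227529 ≡ 16 (mod 559)
2^512 ≡ 16^2 = 256 ≡ 256 (mod 559)
558 = 512 + 32 + 8 + 4 + 2 in binary powers of 2.
So 2^558 ≡ 256 · 360 · 256 · 16 · 4 ≡ 441 (mod 559).
Since 441 ≠ 1, base 2 is a Fermat witness: 559 is composite.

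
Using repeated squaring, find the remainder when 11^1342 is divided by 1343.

11^1 ≡ 11 (mod 1343)
11^2 ≡ 11^2 = 121 ≡ 121 (mod 1343)
11^4 ≡ 121^2 = 14641 ≡ 1211 (mod 1343)
11^8 ≡ 1211^2 = 1466521 ≡ 1308 (mod 1343)
11^16 ≡ 1308^2 = 1710864 ≡ 1225 (mod 1343)
11^32 ≡ 1225^2 = 1500625 ≡ 494 (mod 1343)
11^64 ≡ 494^2 = 244036 ≡ 953 (mod 1343)
11^128 ≡ 953^2 = 908209 ≡ 341 (mod 1343)
11^256 ≡ 341^2 = 116281 ≡ 783 (mod 1343)
11^512 ≡ 783^2 = 613089 ≡ 681 (mod 1343)
11^1024 ≡ 681^2 = 463761 ≡ 426 (mod 1343)
1342 = 1024 + 256 + 32 + 16 + 8 + 4 + 2 in binary powers of 2.
So 11^1342 ≡ 426 · 783 · 494 · 1225 · 1308 · 1211 · 121 ≡ 672 (mod 1343).
Since 672 ≠ 1, base 11 is a Fermat witness: 1343 is composite.

672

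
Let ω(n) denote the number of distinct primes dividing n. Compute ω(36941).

36941 = 17 · 2173
2173 = 41 · 53
36941 = 17 · 41 · 53, which has 3 distinct prime factors.

3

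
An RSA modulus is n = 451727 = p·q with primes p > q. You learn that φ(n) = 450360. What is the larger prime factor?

811

φ(n) = (p−1)(q−1) = n − (p+q) + 1, so p + q = 451727 − 450360 + 1 = 1368.
p and q are the roots of t² − 1368t + 451727 = 0.
Discriminant: 1368² − 4·451727 = 1871424 − 1806908 = 64516; √64516 = 254.
q = (1368 − 254)/2 = 557, p = (1368 + 254)/2 = 811.
Check: 557 · 811 = 451727.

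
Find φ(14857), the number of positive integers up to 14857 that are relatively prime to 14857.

Factor: 14857 = 83 · 179.
φ(14857) = (83−1) · (179−1) = 82 · 178 = 14596.

14596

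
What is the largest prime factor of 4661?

79

4661 = 59 · 79
79 is prime.
So 4661 = 59 · 79; the largest prime factor is 79.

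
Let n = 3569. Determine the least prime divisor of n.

43

3569 is odd.
Digit sum 23, not divisible by 3.
Ends in 9: not divisible by 5.
7: 3569 = 7·509 + 6
11: 3569 = 11·324 + 5
13: 3569 = 13·274 + 7
17: 3569 = 17·209 + 16
19: 3569 = 19·187 + 16
23: 3569 = 23·155 + 4
29: 3569 = 29·123 + 2
31: 3569 = 31·115 + 4
37: 3569 = 37·96 + 17
41: 3569 = 41·87 + 2
43: 3569 = 43·83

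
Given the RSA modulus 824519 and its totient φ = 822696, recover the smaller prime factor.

827

φ(n) = (p−1)(q−1) = n − (p+q) + 1, so p + q = 824519 − 822696 + 1 = 1824.
p and q are the roots of t² − 1824t + 824519 = 0.
Discriminant: 1824² − 4·824519 = 3326976 − 3298076 = 28900; √28900 = 170.
q = (1824 − 170)/2 = 827, p = (1824 + 170)/2 = 997.
Check: 827 · 997 = 824519.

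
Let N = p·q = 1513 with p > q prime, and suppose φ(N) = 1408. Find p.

φ(n) = (p−1)(q−1) = n − (p+q) + 1, so p + q = 1513 − 1408 + 1 = 106.
p and q are the roots of t² − 106t + 1513 = 0.
Discriminant: 106² − 4·1513 = 11236 − 6052 = 5184; √5184 = 72.
q = (106 − 72)/2 = 17, p = (106 + 72)/2 = 89.
Check: 17 · 89 = 1513.

89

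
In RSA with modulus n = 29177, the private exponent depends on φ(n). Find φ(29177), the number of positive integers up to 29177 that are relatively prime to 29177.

Factor: 29177 = 163 · 179.
φ(29177) = (163−1) · (179−1) = 162 · 178 = 28836.

28836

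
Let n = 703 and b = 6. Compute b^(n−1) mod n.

6^1 ≡ 6 (mod 703)
6^2 ≡ 6^2 = 36 ≡ 36 (mod 703)
6^4 ≡ 36^2 = 1296 ≡ 593 (mod 703)
6^8 ≡ 593^2 = 351649 ≡ 149 (mod 703)
6^16 ≡ 149^2 = 22201 ≡ 408 (mod 703)
6^32 ≡ 408^2 = 166464 ≡ 556 (mod 703)
6^64 ≡ 556^2 = 309136 ≡ 519 (mod 703)
6^128 ≡ 519^2 = 269361 ≡ 112 (mod 703)
6^256 ≡ 112^2 = 12544 ≡ 593 (mod 703)
6^512 ≡ 593^2 = 351649 ≡ 149 (mod 703)
702 = 512 + 128 + 32 + 16 + 8 + 4 + 2 in binary powers of 2.
So 6^702 ≡ 149 · 112 · 556 · 408 · 149 · 593 · 36 ≡ 628 (mod 703).
Since 628 ≠ 1, base 6 is a Fermat witness: 703 is composite.

628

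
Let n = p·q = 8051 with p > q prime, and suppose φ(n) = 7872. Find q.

83

φ(n) = (p−1)(q−1) = n − (p+q) + 1, so p + q = 8051 − 7872 + 1 = 180.
p and q are the roots of t² − 180t + 8051 = 0.
Discriminant: 180² − 4·8051 = 32400 − 32204 = 196; √196 = 14.
q = (180 − 14)/2 = 83, p = (180 + 14)/2 = 97.
Check: 83 · 97 = 8051.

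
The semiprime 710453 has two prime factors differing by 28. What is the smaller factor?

Since p = q + 28, we have 710453 = q(q + 28), so q² + 28q − 710453 = 0.
Discriminant: 28² + 4·710453 = 784 + 2841812 = 2842596; √2842596 = 1686.
q = (−28 + 1686)/2 = 829, and p = q + 28 = 857.
Check: 829 · 857 = 710453.

829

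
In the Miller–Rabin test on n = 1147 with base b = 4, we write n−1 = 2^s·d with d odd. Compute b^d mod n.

529

1147 − 1 = 1146 = 2^1 · 573, so d = 573.
4^1 ≡ 4 (mod 1147)
4^2 ≡ 4^2 = 16 ≡ 16 (mod 1147)
4^4 ≡ 16^2 = 256 ≡ 256 (mod 1147)
4^8 ≡ 256^2 = 65536 ≡ 157 (mod 1147)
4^16 ≡ 157^2 = 24649 ≡ 562 (mod 1147)
4^32 ≡ 562^2 = 315844 ≡ 419 (mod 1147)
4^64 ≡ 419^2 = 175561 ≡ 70 (mod 1147)
4^128 ≡ 70^2 = 4900 ≡ 312 (mod 1147)
4^256 ≡ 312^2 = 97344 ≡ 996 (mod 1147)
4^512 ≡ 996^2 = 992016 ≡ 1008 (mod 1147)
573 = 512 + 32 + 16 + 8 + 4 + 1 in binary powers of 2.
So 4^573 ≡ 1008 · 419 · 562 · 157 · 256 · 4 ≡ 529 (mod 1147).
Squaring chain: 529; never reaches −1, so base 4 is a Miller–Rabin witness that 1147 is composite.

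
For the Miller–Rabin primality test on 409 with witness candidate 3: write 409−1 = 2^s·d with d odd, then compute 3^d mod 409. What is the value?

266

409 − 1 = 408 = 2^3 · 51, so d = 51.
3^1 ≡ 3 (mod 409)
3^2 ≡ 3^2 = 9 ≡ 9 (mod 409)
3^4 ≡ 9^2 = 81 ≡ 81 (mod 409)
3^8 ≡ 81^2 = 6561 ≡ 17 (mod 409)
3^16 ≡ 17^2 = 289 ≡ 289 (mod 409)
3^32 ≡ 289^2 = 83521 ≡ 85 (mod 409)
51 = 32 + 16 + 2 + 1 in binary powers of 2.
So 3^51 ≡ 85 · 289 · 9 · 3 ≡ 266 (mod 409).
Squaring chain: 266 → 408 → 1; reaches −1, so base 3 does not prove 409 composite.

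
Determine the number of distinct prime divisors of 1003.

2

1003 = 17 · 59
1003 = 17 · 59, which has 2 distinct prime factors.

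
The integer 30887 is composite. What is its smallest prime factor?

30887 is odd.
Digit sum 26, not divisible by 3.
Ends in 7: not divisible by 5.
7: 30887 = 7·4412 + 3
11: 30887 = 11·2807 + 10
13: 30887 = 13·2375 + 12
17: 30887 = 17·1816 + 15
19: 30887 = 19·1625 + 12
23: 30887 = 23·1342 + 21
29: 30887 = 29·1065 + 2
31: 30887 = 31·996 + 11
37: 30887 = 37·834 + 29
41: 30887 = 41·753 + 14
43: 30887 = 43·718 + 13
47: 30887 = 47·657 + 8
53: 30887 = 53·582 + 41
59: 30887 = 59·523 + 30
61: 30887 = 61·506 + 21
67: 30887 = 67·461

67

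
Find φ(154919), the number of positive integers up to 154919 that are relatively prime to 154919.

Factor: 154919 = 37 · 53 · 79.
φ(154919) = (37−1) · (53−1) · (79−1) = 36 · 52 · 78 = 146016.

146016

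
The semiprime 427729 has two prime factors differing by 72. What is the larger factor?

691

Since p = q + 72, we have 427729 = q(q + 72), so q² + 72q − 427729 = 0.
Discriminant: 72² + 4·427729 = 5184 + 1710916 = 1716100; √1716100 = 1310.
q = (−72 + 1310)/2 = 619, and p = q + 72 = 691.
Check: 619 · 691 = 427729.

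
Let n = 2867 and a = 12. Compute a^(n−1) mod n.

12^1 ≡ 12 (mod 2867)
12^2 ≡ 12^2 = 144 ≡ 144 (mod 2867)
12^4 ≡ 144^2 = 20736 ≡ 667 (mod 2867)
12^8 ≡ 667^2 = 444889 ≡ 504 (mod 2867)
12^16 ≡ 504^2 = 254016 ≡ 1720 (mod 2867)
12^32 ≡ 1720^2 = 2958400 ≡ 2523 (mod 2867)
12^64 ≡ 2523^2 = 6365529 ≡ 789 (mod 2867)
12^128 ≡ 789^2 = 622521 ≡ 382 (mod 2867)
12^256 ≡ 382^2 = 145924 ≡ 2574 (mod 2867)
12^512 ≡ 2574^2 = 6625476 ≡ 2706 (mod 2867)
12^1024 ≡ 2706^2 = 7322436 ≡ 118 (mod 2867)
12^2048 ≡ 118^2 = 13924 ≡ 2456 (mod 2867)
2866 = 2048 + 512 + 256 + 32 + 16 + 2 in binary powers of 2.
So 12^2866 ≡ 2456 · 2706 · 2574 · 2523 · 1720 · 144 ≡ 683 (mod 2867).
Since 683 ≠ 1, base 12 is a Fermat witness: 2867 is composite.

683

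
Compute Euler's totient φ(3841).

3652

Factor: 3841 = 23 · 167.
φ(3841) = (23−1) · (167−1) = 22 · 166 = 3652.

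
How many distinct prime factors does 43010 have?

5

43010 = 2 · 21505
21505 = 5 · 4301
4301 = 11 · 391
391 = 17 · 23
43010 = 2 · 5 · 11 · 17 · 23, which has 5 distinct prime factors.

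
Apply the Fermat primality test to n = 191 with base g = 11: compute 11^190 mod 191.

11^1 ≡ 11 (mod 191)
11^2 ≡ 11^2 = 121 ≡ 121 (mod 191)
11^4 ≡ 121^2 = 14641 ≡ 125 (mod 191)
11^8 ≡ 125^2 = 15625 ≡ 154 (mod 191)
11^16 ≡ 154^2 = 23716 ≡ 32 (mod 191)
11^32 ≡ 32^2 = 1024 ≡ 69 (mod 191)
11^64 ≡ 69^2 = 4761 ≡ 177 (mod 191)
11^128 ≡ 177^2 = 31329 ≡ 5 (mod 191)
190 = 128 + 32 + 16 + 8 + 4 + 2 in binary powers of 2.
So 11^190 ≡ 5 · 69 · 32 · 154 · 125 · 121 ≡ 1 (mod 191).
Since the result is 1, base 11 gives no evidence that 191 is composite.

1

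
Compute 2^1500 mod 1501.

1128

2^1 ≡ 2 (mod 1501)
2^2 ≡ 2^2 = 4 ≡ 4 (mod 1501)
2^4 ≡ 4^2 = 16 ≡ 16 (mod 1501)
2^8 ≡ 16^2 = 256 ≡ 256 (mod 1501)
2^16 ≡ 256^2 = 65536 ≡ 993 (mod 1501)
2^32 ≡ 993^2 = 986049 ≡ 1393 (mod 1501)
2^64 ≡ 1393^2 = 1940449 ≡ 1157 (mod 1501)
2^128 ≡ 1157^2 = 1338649 ≡ 1258 (mod 1501)
2^256 ≡ 1258^2 = 1582564 ≡ 510 (mod 1501)
2^512 ≡ 510^2 = 260100 ≡ 427 (mod 1501)
2^1024 ≡ 427^2 = 182329 ≡ 708 (mod 1501)
1500 = 1024 + 256 + 128 + 64 + 16 + 8 + 4 in binary powers of 2.
So 2^1500 ≡ 708 · 510 · 1258 · 1157 · 993 · 256 · 16 ≡ 1128 (mod 1501).
Since 1128 ≠ 1, base 2 is a Fermat witness: 1501 is composite.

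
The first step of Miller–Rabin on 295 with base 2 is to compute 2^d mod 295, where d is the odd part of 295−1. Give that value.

173

295 − 1 = 294 = 2^1 · 147, so d = 147.
2^1 ≡ 2 (mod 295)
2^2 ≡ 2^2 = 4 ≡ 4 (mod 295)
2^4 ≡ 4^2 = 16 ≡ 16 (mod 295)
2^8 ≡ 16^2 = 256 ≡ 256 (mod 295)
2^16 ≡ 256^2 = 65536 ≡ 46 (mod 295)
2^32 ≡ 46^2 = 2116 ≡ 51 (mod 295)
2^64 ≡ 51^2 = 2601 ≡ 241 (mod 295)
2^128 ≡ 241^2 = 58081 ≡ 261 (mod 295)
147 = 128 + 16 + 2 + 1 in binary powers of 2.
So 2^147 ≡ 261 · 46 · 4 · 2 ≡ 173 (mod 295).
Squaring chain: 173; never reaches −1, so base 2 is a Miller–Rabin witness that 295 is composite.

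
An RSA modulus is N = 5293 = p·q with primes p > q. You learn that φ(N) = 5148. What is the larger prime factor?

φ(n) = (p−1)(q−1) = n − (p+q) + 1, so p + q = 5293 − 5148 + 1 = 146.
p and q are the roots of t² − 146t + 5293 = 0.
Discriminant: 146² − 4·5293 = 21316 − 21172 = 144; √144 = 12.
q = (146 − 12)/2 = 67, p = (146 + 12)/2 = 79.
Check: 67 · 79 = 5293.

79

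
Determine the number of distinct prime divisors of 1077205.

1077205 = 5 · 215441
215441 = 17 · 12673
12673 = 19 · 667
667 = 23 · 29
1077205 = 5 · 17 · 19 · 23 · 29, which has 5 distinct prime factors.

5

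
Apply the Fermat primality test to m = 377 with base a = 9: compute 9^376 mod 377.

9^1 ≡ 9 (mod 377)
9^2 ≡ 9^2 = 81 ≡ 81 (mod 377)
9^4 ≡ 81^2 = 6561 ≡ 152 (mod 377)
9^8 ≡ 152^2 = 23104 ≡ 107 (mod 377)
9^16 ≡ 107^2 = 11449 ≡ 139 (mod 377)
9^32 ≡ 139^2 = 19321 ≡ 94 (mod 377)
9^64 ≡ 94^2 = 8836 ≡ 165 (mod 377)
9^128 ≡ 165^2 = 27225 ≡ 81 (mod 377)
9^256 ≡ 81^2 = 6561 ≡ 152 (mod 377)
376 = 256 + 64 + 32 + 16 + 8 in binary powers of 2.
So 9^376 ≡ 152 · 165 · 94 · 139 · 107 ≡ 256 (mod 377).
Since 256 ≠ 1, base 9 is a Fermat witness: 377 is composite.

256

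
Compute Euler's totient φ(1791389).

Factor: 1791389 = 83 · 113 · 191.
φ(1791389) = (83−1) · (113−1) · (191−1) = 82 · 112 · 190 = 1744960.

1744960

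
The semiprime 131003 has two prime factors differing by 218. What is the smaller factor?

Since p = q + 218, we have 131003 = q(q + 218), so q² + 218q − 131003 = 0.
Discriminant: 218² + 4·131003 = 47524 + 524012 = 571536; √571536 = 756.
q = (−218 + 756)/2 = 269, and p = q + 218 = 487.
Check: 269 · 487 = 131003.

269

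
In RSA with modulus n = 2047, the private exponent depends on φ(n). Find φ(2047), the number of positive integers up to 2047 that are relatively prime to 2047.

1936

Factor: 2047 = 23 · 89.
φ(2047) = (23−1) · (89−1) = 22 · 88 = 1936.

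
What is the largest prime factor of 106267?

47

106267 = 7 · 15181
15181 = 17 · 893
893 = 19 · 47
47 is prime.
So 106267 = 7 · 17 · 19 · 47; the largest prime factor is 47.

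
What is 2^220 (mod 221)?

2^1 ≡ 2 (mod 221)
2^2 ≡ 2^2 = 4 ≡ 4 (mod 221)
2^4 ≡ 4^2 = 16 ≡ 16 (mod 221)
2^8 ≡ 16^2 = 256 ≡ 35 (mod 221)
2^16 ≡ 35^2 = 1225 ≡ 120 (mod 221)
2^32 ≡ 120^2 = 14400 ≡ 35 (mod 221)
2^64 ≡ 35^2 = 1225 ≡ 120 (mod 221)
2^128 ≡ 120^2 = 14400 ≡ 35 (mod 221)
220 = 128 + 64 + 16 + 8 + 4 in binary powers of 2.
So 2^220 ≡ 35 · 120 · 120 · 35 · 16 ≡ 16 (mod 221).
Since 16 ≠ 1, base 2 is a Fermat witness: 221 is composite.

16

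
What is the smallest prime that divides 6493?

6493 is odd.
Digit sum 22, not divisible by 3.
Ends in 3: not divisible by 5.
7: 6493 = 7·927 + 4
11: 6493 = 11·590 + 3
13: 6493 = 13·499 + 6
17: 6493 = 17·381 + 16
19: 6493 = 19·341 + 14
23: 6493 = 23·282 + 7
29: 6493 = 29·223 + 26
31: 6493 = 31·209 + 14
37: 6493 = 37·175 + 18
41: 6493 = 41·158 + 15
43: 6493 = 43·151

43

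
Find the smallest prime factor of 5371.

41

5371 is odd.
Digit sum 16, not divisible by 3.
Ends in 1: not divisible by 5.
7: 5371 = 7·767 + 2
11: 5371 = 11·488 + 3
13: 5371 = 13·413 + 2
17: 5371 = 17·315 + 16
19: 5371 = 19·282 + 13
23: 5371 = 23·233 + 12
29: 5371 = 29·185 + 6
31: 5371 = 31·173 + 8
37: 5371 = 37·145 + 6
41: 5371 = 41·131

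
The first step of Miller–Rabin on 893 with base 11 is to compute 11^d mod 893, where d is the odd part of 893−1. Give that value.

893 − 1 = 892 = 2^2 · 223, so d = 223.
11^1 ≡ 11 (mod 893)
11^2 ≡ 11^2 = 121 ≡ 121 (mod 893)
11^4 ≡ 121^2 = 14641 ≡ 353 (mod 893)
11^8 ≡ 353^2 = 124609 ≡ 482 (mod 893)
11^16 ≡ 482^2 = 232324 ≡ 144 (mod 893)
11^32 ≡ 144^2 = 20736 ≡ 197 (mod 893)
11^64 ≡ 197^2 = 38809 ≡ 410 (mod 893)
11^128 ≡ 410^2 = 168100 ≡ 216 (mod 893)
223 = 128 + 64 + 16 + 8 + 4 + 2 + 1 in binary powers of 2.
So 11^223 ≡ 216 · 410 · 144 · 482 · 353 · 121 · 11 ≡ 467 (mod 893).
Squaring chain: 467 → 197; never reaches −1, so base 11 is a Miller–Rabin witness that 893 is composite.

467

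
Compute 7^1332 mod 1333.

388

7^1 ≡ 7 (mod 1333)
7^2 ≡ 7^2 = 49 ≡ 49 (mod 1333)
7^4 ≡ 49^2 = 2401 ≡ 1068 (mod 1333)
7^8 ≡ 1068^2 = 1140624 ≡ 909 (mod 1333)
7^16 ≡ 909^2 = 826281 ≡ 1154 (mod 1333)
7^32 ≡ 1154^2 = 1331716 ≡ 49 (mod 1333)
7^64 ≡ 49^2 = 2401 ≡ 1068 (mod 1333)
7^128 ≡ 1068^2 = 1140624 ≡ 909 (mod 1333)
7^256 ≡ 909^2 = 826281 ≡ 1154 (mod 1333)
7^512 ≡ 1154^2 = 1331716 ≡ 49 (mod 1333)
7^1024 ≡ 49^2 = 2401 ≡ 1068 (mod 1333)
1332 = 1024 + 256 + 32 + 16 + 4 in binary powers of 2.
So 7^1332 ≡ 1068 · 1154 · 49 · 1154 · 1068 ≡ 388 (mod 1333).
Since 388 ≠ 1, base 7 is a Fermat witness: 1333 is composite.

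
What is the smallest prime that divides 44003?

44003 is odd.
Digit sum 11, not divisible by 3.
Ends in 3: not divisible by 5.
7: 44003 = 7·6286 + 1
11: 44003 = 11·4000 + 3
13: 44003 = 13·3384 + 11
17: 44003 = 17·2588 + 7
19: 44003 = 19·2315 + 18
23: 44003 = 23·1913 + 4
29: 44003 = 29·1517 + 10
31: 44003 = 31·1419 + 14
37: 44003 = 37·1189 + 10
41: 44003 = 41·1073 + 10
43: 44003 = 43·1023 + 14
47: 44003 = 47·936 + 11
53: 44003 = 53·830 + 13
59: 44003 = 59·745 + 48
61: 44003 = 61·721 + 22
67: 44003 = 67·656 + 51
71: 44003 = 71·619 + 54
73: 44003 = 73·602 + 57
79: 44003 = 79·557

79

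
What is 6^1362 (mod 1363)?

397

6^1 ≡ 6 (mod 1363)
6^2 ≡ 6^2 = 36 ≡ 36 (mod 1363)
6^4 ≡ 36^2 = 1296 ≡ 1296 (mod 1363)
6^8 ≡ 1296^2 = 1679616 ≡ 400 (mod 1363)
6^16 ≡ 400^2 = 160000 ≡ 529 (mod 1363)
6^32 ≡ 529^2 = 279841 ≡ 426 (mod 1363)
6^64 ≡ 426^2 = 181476 ≡ 197 (mod 1363)
6^128 ≡ 197^2 = 38809 ≡ 645 (mod 1363)
6^256 ≡ 645^2 = 416025 ≡ 310 (mod 1363)
6^512 ≡ 310^2 = 96100 ≡ 690 (mod 1363)
6^1024 ≡ 690^2 = 476100 ≡ 413 (mod 1363)
1362 = 1024 + 256 + 64 + 16 + 2 in binary powers of 2.
So 6^1362 ≡ 413 · 310 · 197 · 529 · 36 ≡ 397 (mod 1363).
Since 397 ≠ 1, base 6 is a Fermat witness: 1363 is composite.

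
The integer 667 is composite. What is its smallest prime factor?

667 is odd.
Digit sum 19, not divisible by 3.
Ends in 7: not divisible by 5.
7: 667 = 7·95 + 2
11: 667 = 11·60 + 7
13: 667 = 13·51 + 4
17: 667 = 17·39 + 4
19: 667 = 19·35 + 2
23: 667 = 23·29

23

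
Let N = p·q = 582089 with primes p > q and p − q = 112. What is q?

709

Since p = q + 112, we have 582089 = q(q + 112), so q² + 112q − 582089 = 0.
Discriminant: 112² + 4·582089 = 12544 + 2328356 = 2340900; √2340900 = 1530.
q = (−112 + 1530)/2 = 709, and p = q + 112 = 821.
Check: 709 · 821 = 582089.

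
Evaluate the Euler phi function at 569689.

Factor: 569689 = 37 · 89 · 173.
φ(569689) = (37−1) · (89−1) · (173−1) = 36 · 88 · 172 = 544896.

544896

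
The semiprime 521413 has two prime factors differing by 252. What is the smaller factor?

607

Since p = q + 252, we have 521413 = q(q + 252), so q² + 252q − 521413 = 0.
Discriminant: 252² + 4·521413 = 63504 + 2085652 = 2149156; √2149156 = 1466.
q = (−252 + 1466)/2 = 607, and p = q + 252 = 859.
Check: 607 · 859 = 521413.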